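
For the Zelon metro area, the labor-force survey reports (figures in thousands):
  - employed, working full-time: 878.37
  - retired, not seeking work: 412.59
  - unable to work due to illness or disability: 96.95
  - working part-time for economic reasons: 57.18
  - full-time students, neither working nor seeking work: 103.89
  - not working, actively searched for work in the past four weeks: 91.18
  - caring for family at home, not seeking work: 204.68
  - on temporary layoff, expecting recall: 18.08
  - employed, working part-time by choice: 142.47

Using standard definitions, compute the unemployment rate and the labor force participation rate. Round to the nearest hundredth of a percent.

Employed = 878.37 + 57.18 + 142.47 = 1,078.02 thousand (anyone who worked, including part-time for economic reasons, counts as employed).
Unemployed = 91.18 + 18.08 = 109.26 thousand (jobless and actively searching, or on temporary layoff).
Labor force = 1,078.02 + 109.26 = 1,187.28 thousand.
Not in labor force = 412.59 + 96.95 + 103.89 + 204.68 = 818.11 thousand (those not working and not actively searching are outside the labor force).
Civilian working-age population = 1,187.28 + 818.11 = 2,005.39 thousand.
Unemployment rate = 109.26 / 1,187.28 = 9.20%.
Labor force participation rate = 1,187.28 / 2,005.39 = 59.20%.

Unemployment rate ≈ 9.20%; labor force participation rate ≈ 59.20%.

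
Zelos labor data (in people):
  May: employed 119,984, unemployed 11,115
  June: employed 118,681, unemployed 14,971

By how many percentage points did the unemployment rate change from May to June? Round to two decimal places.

May: labor force = 119,984 + 11,115 = 131,099; u = 11,115/131,099 = 8.48%.
June: labor force = 118,681 + 14,971 = 133,652; u = 14,971/133,652 = 11.20%.
Change = 11.20% − 8.48% = +2.72 pp.

The unemployment rate changed by +2.72 percentage points.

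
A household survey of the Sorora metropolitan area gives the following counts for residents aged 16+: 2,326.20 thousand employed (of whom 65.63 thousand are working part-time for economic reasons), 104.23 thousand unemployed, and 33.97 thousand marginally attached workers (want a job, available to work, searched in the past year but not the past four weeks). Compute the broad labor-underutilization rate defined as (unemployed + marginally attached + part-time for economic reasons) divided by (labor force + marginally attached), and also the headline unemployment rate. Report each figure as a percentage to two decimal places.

Labor force = 2,326.20 + 104.23 = 2,430.43 thousand.
Numerator = 104.23 + 33.97 + 65.63 = 203.83 thousand.
Denominator = 2,430.43 + 33.97 = 2,464.40 thousand.
Broad rate = 203.83 / 2,464.40 = 8.27%.
Headline unemployment rate = 104.23 / 2,430.43 = 4.29%.

Broad underutilization rate ≈ 8.27%; headline unemployment rate ≈ 4.29%.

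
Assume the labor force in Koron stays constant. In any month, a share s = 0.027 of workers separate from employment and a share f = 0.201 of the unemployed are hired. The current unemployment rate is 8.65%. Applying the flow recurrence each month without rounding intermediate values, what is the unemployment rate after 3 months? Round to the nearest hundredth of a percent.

With a fixed labor force, u_{t+1} = u_t + s·(1−u_t) − f·u_t = u_t·(1−s−f) + s.
Here 1−s−f = 0.772 and s = 0.027.
u_1 = 0.086500 × 0.772 + 0.027 = 0.093778.
u_2 = 0.093778 × 0.772 + 0.027 = 0.099397.
u_3 = 0.099397 × 0.772 + 0.027 = 0.103734.

Unemployment rate after three months ≈ 10.37%.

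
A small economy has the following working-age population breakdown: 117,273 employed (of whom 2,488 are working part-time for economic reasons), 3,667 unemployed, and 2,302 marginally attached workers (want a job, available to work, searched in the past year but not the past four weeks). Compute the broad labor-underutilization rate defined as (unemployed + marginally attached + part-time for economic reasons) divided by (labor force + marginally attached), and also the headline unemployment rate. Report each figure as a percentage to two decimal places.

Labor force = 117,273 + 3,667 = 120,940.
Numerator = 3,667 + 2,302 + 2,488 = 8,457.
Denominator = 120,940 + 2,302 = 123,242.
Broad rate = 8,457 / 123,242 = 6.86%.
Headline unemployment rate = 3,667 / 120,940 = 3.03%.

Broad underutilization rate ≈ 6.86%; headline unemployment rate ≈ 3.03%.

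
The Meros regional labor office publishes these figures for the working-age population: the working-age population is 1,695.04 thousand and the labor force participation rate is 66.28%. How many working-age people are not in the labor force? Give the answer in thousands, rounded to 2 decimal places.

Share not in the labor force = 1 − 0.6628 = 0.3372.
Not in labor force = 0.3372 × 1,695.04 ≈ 571.57 thousand.

About 571.57 thousand are not in the labor force.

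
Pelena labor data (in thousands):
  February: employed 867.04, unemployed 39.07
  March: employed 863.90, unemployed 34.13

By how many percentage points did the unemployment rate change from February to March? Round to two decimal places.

The unemployment rate changed by −0.51 percentage points.

February: labor force = 867.04 + 39.07 = 906.11; u = 39.07/906.11 = 4.31%.
March: labor force = 863.90 + 34.13 = 898.03; u = 34.13/898.03 = 3.80%.
Change = 3.80% − 4.31% = −0.51 pp.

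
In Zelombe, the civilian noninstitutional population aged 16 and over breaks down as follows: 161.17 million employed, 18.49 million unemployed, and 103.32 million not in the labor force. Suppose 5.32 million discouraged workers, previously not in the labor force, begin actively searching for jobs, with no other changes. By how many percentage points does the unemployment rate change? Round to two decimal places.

Initially, labor force = 161.17 + 18.49 = 179.66 million, so u = 18.49/179.66 = 10.29%.
After the change, unemployed and labor force both rise by 5.32 → E = 161.17, U = 23.81, labor force = 184.98 million.
New unemployment rate = 23.81 / 184.98 = 12.87%.
Change = 12.87% − 10.29% = +2.58 percentage points.

The unemployment rate changes by +2.58 percentage points.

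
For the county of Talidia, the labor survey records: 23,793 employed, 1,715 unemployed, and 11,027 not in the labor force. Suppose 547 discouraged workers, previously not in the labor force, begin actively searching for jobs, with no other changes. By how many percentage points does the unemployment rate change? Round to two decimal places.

Initially, labor force = 23,793 + 1,715 = 25,508, so u = 1,715/25,508 = 6.72%.
After the change, unemployed and labor force both rise by 547 → E = 23,793, U = 2,262, labor force = 26,055.
New unemployment rate = 2,262 / 26,055 = 8.68%.
Change = 8.68% − 6.72% = +1.96 percentage points.

The unemployment rate changes by +1.96 percentage points.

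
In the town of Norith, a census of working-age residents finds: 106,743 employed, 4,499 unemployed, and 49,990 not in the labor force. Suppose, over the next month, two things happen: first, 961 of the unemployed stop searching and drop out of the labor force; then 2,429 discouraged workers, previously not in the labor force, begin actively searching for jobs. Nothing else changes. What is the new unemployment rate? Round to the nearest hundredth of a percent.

Initially, labor force = 106,743 + 4,499 = 111,242, so u = 4,499/111,242 = 4.04%.
After the first change, unemployed and labor force both fall by 961 → E = 106,743, U = 3,538, labor force = 110,281.
After the second change, unemployed and labor force both rise by 2,429 → E = 106,743, U = 5,967, labor force = 112,710.
New unemployment rate = 5,967 / 112,710 = 5.29%.

New unemployment rate ≈ 5.29%.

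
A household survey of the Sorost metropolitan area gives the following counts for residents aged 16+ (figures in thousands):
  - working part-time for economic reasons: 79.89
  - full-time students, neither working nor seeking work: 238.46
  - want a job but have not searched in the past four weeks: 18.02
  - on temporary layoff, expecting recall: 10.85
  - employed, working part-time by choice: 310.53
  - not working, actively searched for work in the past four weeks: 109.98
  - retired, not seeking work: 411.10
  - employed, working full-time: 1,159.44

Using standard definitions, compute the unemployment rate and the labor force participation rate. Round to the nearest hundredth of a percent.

Unemployment rate ≈ 7.23%; labor force participation rate ≈ 71.45%.

Employed = 79.89 + 310.53 + 1,159.44 = 1,549.86 thousand (anyone who worked, including part-time for economic reasons, counts as employed).
Unemployed = 10.85 + 109.98 = 120.83 thousand (jobless and actively searching, or on temporary layoff).
Labor force = 1,549.86 + 120.83 = 1,670.69 thousand.
Not in labor force = 238.46 + 18.02 + 411.10 = 667.58 thousand (those not working and not actively searching are outside the labor force — including those who want a job but have given up searching).
Civilian working-age population = 1,670.69 + 667.58 = 2,338.27 thousand.
Unemployment rate = 120.83 / 1,670.69 = 7.23%.
Labor force participation rate = 1,670.69 / 2,338.27 = 71.45%.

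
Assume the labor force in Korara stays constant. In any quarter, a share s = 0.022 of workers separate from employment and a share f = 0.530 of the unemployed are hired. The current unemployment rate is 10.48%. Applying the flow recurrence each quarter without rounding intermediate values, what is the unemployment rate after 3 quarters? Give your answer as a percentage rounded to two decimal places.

With a fixed labor force, u_{t+1} = u_t + s·(1−u_t) − f·u_t = u_t·(1−s−f) + s.
Here 1−s−f = 0.448 and s = 0.022.
u_1 = 0.104800 × 0.448 + 0.022 = 0.068950.
u_2 = 0.068950 × 0.448 + 0.022 = 0.052890.
u_3 = 0.052890 × 0.448 + 0.022 = 0.045695.

Unemployment rate after three quarters ≈ 4.57%.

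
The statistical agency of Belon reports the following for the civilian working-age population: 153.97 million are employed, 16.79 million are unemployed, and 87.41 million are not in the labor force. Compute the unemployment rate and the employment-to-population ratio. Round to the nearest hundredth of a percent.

Labor force = employed + unemployed = 153.97 + 16.79 = 170.76 million.
Working-age population = 170.76 + 87.41 = 258.17 million.
Unemployment rate = 16.79 / 170.76 = 9.83%.
Employment-population ratio = 153.97 / 258.17 = 59.64%.

Unemployment rate ≈ 9.83%; employment-population ratio ≈ 59.64%.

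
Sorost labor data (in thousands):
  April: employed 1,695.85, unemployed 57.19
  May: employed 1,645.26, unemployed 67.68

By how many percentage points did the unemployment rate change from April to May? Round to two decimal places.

The unemployment rate changed by +0.69 percentage points.

April: labor force = 1,695.85 + 57.19 = 1,753.04; u = 57.19/1,753.04 = 3.26%.
May: labor force = 1,645.26 + 67.68 = 1,712.94; u = 67.68/1,712.94 = 3.95%.
Change = 3.95% − 3.26% = +0.69 pp.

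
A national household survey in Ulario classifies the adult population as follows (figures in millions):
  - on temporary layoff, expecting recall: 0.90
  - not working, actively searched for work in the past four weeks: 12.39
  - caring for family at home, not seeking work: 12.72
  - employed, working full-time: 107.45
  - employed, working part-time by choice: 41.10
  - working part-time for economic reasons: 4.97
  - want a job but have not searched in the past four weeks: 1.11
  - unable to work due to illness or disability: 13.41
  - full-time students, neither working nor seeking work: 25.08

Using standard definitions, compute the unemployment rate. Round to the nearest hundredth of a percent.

Unemployment rate ≈ 7.97%.

Employed = 107.45 + 41.10 + 4.97 = 153.52 million (anyone who worked, including part-time for economic reasons, counts as employed).
Unemployed = 0.90 + 12.39 = 13.29 million (jobless and actively searching, or on temporary layoff).
Labor force = 153.52 + 13.29 = 166.81 million.
Unemployment rate = 13.29 / 166.81 = 7.97%.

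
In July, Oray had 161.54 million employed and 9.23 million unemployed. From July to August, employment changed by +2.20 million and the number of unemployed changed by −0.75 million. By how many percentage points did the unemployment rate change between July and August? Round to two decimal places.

The unemployment rate changed by −0.48 percentage points.

July: labor force = 161.54 + 9.23 = 170.77; u = 9.23/170.77 = 5.40%.
August: labor force = 163.74 + 8.48 = 172.22; u = 8.48/172.22 = 4.92%.
Change = 4.92% − 5.40% = −0.48 pp.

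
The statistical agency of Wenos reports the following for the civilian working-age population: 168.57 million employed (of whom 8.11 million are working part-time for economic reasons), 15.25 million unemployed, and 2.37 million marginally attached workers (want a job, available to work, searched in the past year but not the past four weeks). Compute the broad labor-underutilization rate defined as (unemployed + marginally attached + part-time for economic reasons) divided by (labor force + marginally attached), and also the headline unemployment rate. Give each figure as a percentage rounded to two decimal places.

Labor force = 168.57 + 15.25 = 183.82 million.
Numerator = 15.25 + 2.37 + 8.11 = 25.73 million.
Denominator = 183.82 + 2.37 = 186.19 million.
Broad rate = 25.73 / 186.19 = 13.82%.
Headline unemployment rate = 15.25 / 183.82 = 8.30%.

Broad underutilization rate ≈ 13.82%; headline unemployment rate ≈ 8.30%.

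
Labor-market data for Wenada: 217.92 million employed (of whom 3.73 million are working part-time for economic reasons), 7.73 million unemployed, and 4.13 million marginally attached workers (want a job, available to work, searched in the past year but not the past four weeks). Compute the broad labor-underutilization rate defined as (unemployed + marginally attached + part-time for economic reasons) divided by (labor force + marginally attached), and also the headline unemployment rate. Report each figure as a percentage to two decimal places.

Labor force = 217.92 + 7.73 = 225.65 million.
Numerator = 7.73 + 4.13 + 3.73 = 15.59 million.
Denominator = 225.65 + 4.13 = 229.78 million.
Broad rate = 15.59 / 229.78 = 6.78%.
Headline unemployment rate = 7.73 / 225.65 = 3.43%.

Broad underutilization rate ≈ 6.78%; headline unemployment rate ≈ 3.43%.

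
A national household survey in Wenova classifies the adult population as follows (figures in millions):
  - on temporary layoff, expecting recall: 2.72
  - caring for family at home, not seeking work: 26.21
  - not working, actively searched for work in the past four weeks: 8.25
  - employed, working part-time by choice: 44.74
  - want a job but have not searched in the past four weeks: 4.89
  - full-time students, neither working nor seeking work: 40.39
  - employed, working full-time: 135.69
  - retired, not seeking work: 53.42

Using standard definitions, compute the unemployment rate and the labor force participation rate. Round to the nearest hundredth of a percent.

Employed = 44.74 + 135.69 = 180.43 million.
Unemployed = 2.72 + 8.25 = 10.97 million (jobless and actively searching, or on temporary layoff).
Labor force = 180.43 + 10.97 = 191.40 million.
Not in labor force = 26.21 + 4.89 + 40.39 + 53.42 = 124.91 million (those not working and not actively searching are outside the labor force — including those who want a job but have given up searching).
Civilian working-age population = 191.40 + 124.91 = 316.31 million.
Unemployment rate = 10.97 / 191.40 = 5.73%.
Labor force participation rate = 191.40 / 316.31 = 60.51%.

Unemployment rate ≈ 5.73%; labor force participation rate ≈ 60.51%.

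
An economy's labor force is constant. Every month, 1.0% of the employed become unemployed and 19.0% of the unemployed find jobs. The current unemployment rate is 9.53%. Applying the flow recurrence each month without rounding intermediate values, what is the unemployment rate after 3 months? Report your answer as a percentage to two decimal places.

Unemployment rate after three months ≈ 7.32%.

With a fixed labor force, u_{t+1} = u_t + s·(1−u_t) − f·u_t = u_t·(1−s−f) + s.
Here 1−s−f = 0.800 and s = 0.010.
u_1 = 0.095300 × 0.800 + 0.010 = 0.086240.
u_2 = 0.086240 × 0.800 + 0.010 = 0.078992.
u_3 = 0.078992 × 0.800 + 0.010 = 0.073194.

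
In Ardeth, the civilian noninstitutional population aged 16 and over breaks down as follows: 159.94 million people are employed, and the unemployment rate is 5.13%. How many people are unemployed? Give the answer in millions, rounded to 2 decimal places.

Let U be the number unemployed. The labor force is E + U, and U/(E+U) = 0.0513.
So U = 0.0513 × 159.94 / (1 − 0.0513) = 8.2049 / 0.9487 ≈ 8.65 million.

About 8.65 million are unemployed.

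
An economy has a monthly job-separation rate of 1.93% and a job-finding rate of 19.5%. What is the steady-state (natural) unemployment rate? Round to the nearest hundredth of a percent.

At steady state the flows balance: s·E = f·U, so U/(E+U) = s/(s+f).
u* = 1.93 / (1.93 + 19.5) = 1.93 / 21.43 = 9.01%.

Steady-state unemployment rate ≈ 9.01%.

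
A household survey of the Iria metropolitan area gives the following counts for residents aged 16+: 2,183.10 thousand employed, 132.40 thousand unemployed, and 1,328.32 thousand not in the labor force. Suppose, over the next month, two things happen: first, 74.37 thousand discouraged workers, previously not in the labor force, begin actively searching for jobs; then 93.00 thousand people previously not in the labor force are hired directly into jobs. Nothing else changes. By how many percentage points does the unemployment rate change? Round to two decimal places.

Initially, labor force = 2,183.10 + 132.40 = 2,315.50 thousand, so u = 132.40/2,315.50 = 5.72%.
After the first change, unemployed and labor force both rise by 74.37 → E = 2,183.10, U = 206.77, labor force = 2,389.87 thousand.
After the second change, employed and labor force both rise by 93.00; unemployed unchanged → E = 2,276.10, U = 206.77, labor force = 2,482.87 thousand.
New unemployment rate = 206.77 / 2,482.87 = 8.33%.
Change = 8.33% − 5.72% = +2.61 percentage points.

The unemployment rate changes by +2.61 percentage points.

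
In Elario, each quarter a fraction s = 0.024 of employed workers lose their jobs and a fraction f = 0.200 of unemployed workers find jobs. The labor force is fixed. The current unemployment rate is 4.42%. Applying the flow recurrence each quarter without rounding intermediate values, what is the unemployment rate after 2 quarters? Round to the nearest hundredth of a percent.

Unemployment rate after two quarters ≈ 6.92%.

With a fixed labor force, u_{t+1} = u_t + s·(1−u_t) − f·u_t = u_t·(1−s−f) + s.
Here 1−s−f = 0.776 and s = 0.024.
u_1 = 0.044200 × 0.776 + 0.024 = 0.058299.
u_2 = 0.058299 × 0.776 + 0.024 = 0.069240.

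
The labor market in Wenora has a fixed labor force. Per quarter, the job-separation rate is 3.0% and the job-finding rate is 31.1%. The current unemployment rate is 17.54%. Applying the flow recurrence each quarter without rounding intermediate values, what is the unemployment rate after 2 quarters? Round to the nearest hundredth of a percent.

With a fixed labor force, u_{t+1} = u_t + s·(1−u_t) − f·u_t = u_t·(1−s−f) + s.
Here 1−s−f = 0.659 and s = 0.030.
u_1 = 0.175400 × 0.659 + 0.030 = 0.145589.
u_2 = 0.145589 × 0.659 + 0.030 = 0.125943.

Unemployment rate after two quarters ≈ 12.59%.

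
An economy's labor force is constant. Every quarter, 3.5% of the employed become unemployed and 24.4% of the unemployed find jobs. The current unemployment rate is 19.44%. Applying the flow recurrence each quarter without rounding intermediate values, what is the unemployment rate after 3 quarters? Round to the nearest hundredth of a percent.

With a fixed labor force, u_{t+1} = u_t + s·(1−u_t) − f·u_t = u_t·(1−s−f) + s.
Here 1−s−f = 0.721 and s = 0.035.
u_1 = 0.194400 × 0.721 + 0.035 = 0.175162.
u_2 = 0.175162 × 0.721 + 0.035 = 0.161292.
u_3 = 0.161292 × 0.721 + 0.035 = 0.151292.

Unemployment rate after three quarters ≈ 15.13%.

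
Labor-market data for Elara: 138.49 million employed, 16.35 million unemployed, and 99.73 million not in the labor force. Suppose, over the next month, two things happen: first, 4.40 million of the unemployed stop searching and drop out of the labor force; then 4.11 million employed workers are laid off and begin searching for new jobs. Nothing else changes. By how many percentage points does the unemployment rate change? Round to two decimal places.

Initially, labor force = 138.49 + 16.35 = 154.84 million, so u = 16.35/154.84 = 10.56%.
After the first change, unemployed and labor force both fall by 4.40 → E = 138.49, U = 11.95, labor force = 150.44 million.
After the second change, employed falls and unemployed rises by 4.11; labor force unchanged → E = 134.38, U = 16.06, labor force = 150.44 million.
New unemployment rate = 16.06 / 150.44 = 10.68%.
Change = 10.68% − 10.56% = +0.12 percentage points.

The unemployment rate changes by +0.12 percentage points.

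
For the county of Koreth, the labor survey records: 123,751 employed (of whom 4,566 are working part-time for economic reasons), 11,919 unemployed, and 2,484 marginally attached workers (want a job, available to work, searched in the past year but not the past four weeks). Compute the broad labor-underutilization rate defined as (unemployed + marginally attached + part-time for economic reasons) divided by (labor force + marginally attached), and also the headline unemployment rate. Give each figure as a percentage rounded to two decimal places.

Labor force = 123,751 + 11,919 = 135,670.
Numerator = 11,919 + 2,484 + 4,566 = 18,969.
Denominator = 135,670 + 2,484 = 138,154.
Broad rate = 18,969 / 138,154 = 13.73%.
Headline unemployment rate = 11,919 / 135,670 = 8.79%.

Broad underutilization rate ≈ 13.73%; headline unemployment rate ≈ 8.79%.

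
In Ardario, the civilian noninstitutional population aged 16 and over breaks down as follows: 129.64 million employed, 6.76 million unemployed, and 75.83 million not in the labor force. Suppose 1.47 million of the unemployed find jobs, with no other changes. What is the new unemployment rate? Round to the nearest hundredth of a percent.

New unemployment rate ≈ 3.88%.

Initially, labor force = 129.64 + 6.76 = 136.40 million, so u = 6.76/136.40 = 4.96%.
After the change, unemployed falls and employed rises by 1.47; labor force unchanged → E = 131.11, U = 5.29, labor force = 136.40 million.
New unemployment rate = 5.29 / 136.40 = 3.88%.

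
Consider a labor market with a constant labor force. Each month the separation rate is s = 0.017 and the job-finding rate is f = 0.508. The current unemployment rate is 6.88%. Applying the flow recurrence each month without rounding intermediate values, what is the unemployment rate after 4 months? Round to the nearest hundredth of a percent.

Unemployment rate after four months ≈ 3.42%.

With a fixed labor force, u_{t+1} = u_t + s·(1−u_t) − f·u_t = u_t·(1−s−f) + s.
Here 1−s−f = 0.475 and s = 0.017.
u_1 = 0.068800 × 0.475 + 0.017 = 0.049680.
u_2 = 0.049680 × 0.475 + 0.017 = 0.040598.
u_3 = 0.040598 × 0.475 + 0.017 = 0.036284.
u_4 = 0.036284 × 0.475 + 0.017 = 0.034235.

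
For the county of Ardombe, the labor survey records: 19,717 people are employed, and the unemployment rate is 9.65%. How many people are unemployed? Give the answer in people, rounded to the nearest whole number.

Let U be the number unemployed. The labor force is E + U, and U/(E+U) = 0.0965.
So U = 0.0965 × 19,717 / (1 − 0.0965) = 1902.69 / 0.9035 ≈ 2,106.

About 2,106 are unemployed.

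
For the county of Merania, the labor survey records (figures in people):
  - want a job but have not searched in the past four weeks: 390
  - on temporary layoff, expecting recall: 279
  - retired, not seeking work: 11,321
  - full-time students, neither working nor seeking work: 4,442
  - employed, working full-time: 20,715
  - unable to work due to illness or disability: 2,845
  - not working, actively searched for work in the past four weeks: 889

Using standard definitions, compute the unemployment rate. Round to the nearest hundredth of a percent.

Unemployment rate ≈ 5.34%.

Employed = 20,715.
Unemployed = 279 + 889 = 1,168 (jobless and actively searching, or on temporary layoff).
Labor force = 20,715 + 1,168 = 21,883.
Unemployment rate = 1,168 / 21,883 = 5.34%.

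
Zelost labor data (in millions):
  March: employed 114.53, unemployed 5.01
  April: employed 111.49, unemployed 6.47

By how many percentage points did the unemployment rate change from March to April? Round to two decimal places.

The unemployment rate changed by +1.29 percentage points.

March: labor force = 114.53 + 5.01 = 119.54; u = 5.01/119.54 = 4.19%.
April: labor force = 111.49 + 6.47 = 117.96; u = 6.47/117.96 = 5.48%.
Change = 5.48% − 4.19% = +1.29 pp.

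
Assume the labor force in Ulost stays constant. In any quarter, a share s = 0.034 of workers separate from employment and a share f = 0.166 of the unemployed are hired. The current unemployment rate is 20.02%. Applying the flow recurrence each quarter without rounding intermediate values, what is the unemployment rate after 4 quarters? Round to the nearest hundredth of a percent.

Unemployment rate after four quarters ≈ 18.24%.

With a fixed labor force, u_{t+1} = u_t + s·(1−u_t) − f·u_t = u_t·(1−s−f) + s.
Here 1−s−f = 0.800 and s = 0.034.
u_1 = 0.200200 × 0.800 + 0.034 = 0.194160.
u_2 = 0.194160 × 0.800 + 0.034 = 0.189328.
u_3 = 0.189328 × 0.800 + 0.034 = 0.185462.
u_4 = 0.185462 × 0.800 + 0.034 = 0.182370.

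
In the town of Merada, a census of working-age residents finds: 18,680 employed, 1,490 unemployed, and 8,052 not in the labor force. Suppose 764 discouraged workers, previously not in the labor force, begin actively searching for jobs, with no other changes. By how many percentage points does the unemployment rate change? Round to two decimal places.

Initially, labor force = 18,680 + 1,490 = 20,170, so u = 1,490/20,170 = 7.39%.
After the change, unemployed and labor force both rise by 764 → E = 18,680, U = 2,254, labor force = 20,934.
New unemployment rate = 2,254 / 20,934 = 10.77%.
Change = 10.77% − 7.39% = +3.38 percentage points.

The unemployment rate changes by +3.38 percentage points.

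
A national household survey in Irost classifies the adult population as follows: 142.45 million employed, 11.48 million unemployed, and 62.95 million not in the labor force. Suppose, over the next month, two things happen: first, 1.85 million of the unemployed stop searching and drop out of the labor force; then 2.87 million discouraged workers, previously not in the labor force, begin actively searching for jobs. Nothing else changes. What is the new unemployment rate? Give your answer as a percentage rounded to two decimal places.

New unemployment rate ≈ 8.07%.

Initially, labor force = 142.45 + 11.48 = 153.93 million, so u = 11.48/153.93 = 7.46%.
After the first change, unemployed and labor force both fall by 1.85 → E = 142.45, U = 9.63, labor force = 152.08 million.
After the second change, unemployed and labor force both rise by 2.87 → E = 142.45, U = 12.50, labor force = 154.95 million.
New unemployment rate = 12.50 / 154.95 = 8.07%.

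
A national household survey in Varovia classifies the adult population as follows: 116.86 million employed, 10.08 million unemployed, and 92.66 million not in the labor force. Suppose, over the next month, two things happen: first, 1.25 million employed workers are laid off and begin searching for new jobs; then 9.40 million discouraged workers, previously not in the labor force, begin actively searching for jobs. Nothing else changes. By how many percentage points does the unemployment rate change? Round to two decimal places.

Initially, labor force = 116.86 + 10.08 = 126.94 million, so u = 10.08/126.94 = 7.94%.
After the first change, employed falls and unemployed rises by 1.25; labor force unchanged → E = 115.61, U = 11.33, labor force = 126.94 million.
After the second change, unemployed and labor force both rise by 9.40 → E = 115.61, U = 20.73, labor force = 136.34 million.
New unemployment rate = 20.73 / 136.34 = 15.20%.
Change = 15.20% − 7.94% = +7.26 percentage points.

The unemployment rate changes by +7.26 percentage points.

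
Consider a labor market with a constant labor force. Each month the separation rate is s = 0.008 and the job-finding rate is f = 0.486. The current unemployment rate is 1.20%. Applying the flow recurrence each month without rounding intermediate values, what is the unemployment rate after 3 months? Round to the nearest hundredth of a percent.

With a fixed labor force, u_{t+1} = u_t + s·(1−u_t) − f·u_t = u_t·(1−s−f) + s.
Here 1−s−f = 0.506 and s = 0.008.
u_1 = 0.012000 × 0.506 + 0.008 = 0.014072.
u_2 = 0.014072 × 0.506 + 0.008 = 0.015120.
u_3 = 0.015120 × 0.506 + 0.008 = 0.015651.

Unemployment rate after three months ≈ 1.57%.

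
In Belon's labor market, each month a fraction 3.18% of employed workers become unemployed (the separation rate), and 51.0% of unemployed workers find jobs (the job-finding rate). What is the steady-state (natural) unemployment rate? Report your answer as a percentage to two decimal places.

Steady-state unemployment rate ≈ 5.87%.

At steady state the flows balance: s·E = f·U, so U/(E+U) = s/(s+f).
u* = 3.18 / (3.18 + 51.0) = 3.18 / 54.18 = 5.87%.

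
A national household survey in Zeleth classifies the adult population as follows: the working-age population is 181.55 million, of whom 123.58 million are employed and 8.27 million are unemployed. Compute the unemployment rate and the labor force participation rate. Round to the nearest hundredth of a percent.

Labor force = employed + unemployed = 123.58 + 8.27 = 131.85 million.
Unemployment rate = 8.27 / 131.85 = 6.27%.
Labor force participation rate = 131.85 / 181.55 = 72.62%.

Unemployment rate ≈ 6.27%; labor force participation rate ≈ 72.62%.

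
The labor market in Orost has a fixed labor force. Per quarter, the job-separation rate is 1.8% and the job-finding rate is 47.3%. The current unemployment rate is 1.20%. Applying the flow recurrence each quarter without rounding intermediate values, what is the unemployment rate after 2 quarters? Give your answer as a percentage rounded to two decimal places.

Unemployment rate after two quarters ≈ 3.03%.

With a fixed labor force, u_{t+1} = u_t + s·(1−u_t) − f·u_t = u_t·(1−s−f) + s.
Here 1−s−f = 0.509 and s = 0.018.
u_1 = 0.012000 × 0.509 + 0.018 = 0.024108.
u_2 = 0.024108 × 0.509 + 0.018 = 0.030271.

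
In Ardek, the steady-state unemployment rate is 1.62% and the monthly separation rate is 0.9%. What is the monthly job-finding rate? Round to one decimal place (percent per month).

Job-finding rate ≈ 54.7% per month.

From u* = s/(s+f): f = s·(1−u)/u.
f = 0.9 × (1 − 0.0162) / 0.0162 = 0.8854 / 0.0162 ≈ 54.7% per month.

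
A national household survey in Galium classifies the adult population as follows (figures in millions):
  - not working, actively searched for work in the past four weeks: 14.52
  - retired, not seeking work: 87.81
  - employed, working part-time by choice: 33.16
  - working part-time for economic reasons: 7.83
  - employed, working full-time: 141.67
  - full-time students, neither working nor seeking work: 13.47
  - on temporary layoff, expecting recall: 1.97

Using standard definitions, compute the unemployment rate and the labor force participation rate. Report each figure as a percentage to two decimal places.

Employed = 33.16 + 7.83 + 141.67 = 182.66 million (anyone who worked, including part-time for economic reasons, counts as employed).
Unemployed = 14.52 + 1.97 = 16.49 million (jobless and actively searching, or on temporary layoff).
Labor force = 182.66 + 16.49 = 199.15 million.
Not in labor force = 87.81 + 13.47 = 101.28 million (those not working and not actively searching are outside the labor force).
Civilian working-age population = 199.15 + 101.28 = 300.43 million.
Unemployment rate = 16.49 / 199.15 = 8.28%.
Labor force participation rate = 199.15 / 300.43 = 66.29%.

Unemployment rate ≈ 8.28%; labor force participation rate ≈ 66.29%.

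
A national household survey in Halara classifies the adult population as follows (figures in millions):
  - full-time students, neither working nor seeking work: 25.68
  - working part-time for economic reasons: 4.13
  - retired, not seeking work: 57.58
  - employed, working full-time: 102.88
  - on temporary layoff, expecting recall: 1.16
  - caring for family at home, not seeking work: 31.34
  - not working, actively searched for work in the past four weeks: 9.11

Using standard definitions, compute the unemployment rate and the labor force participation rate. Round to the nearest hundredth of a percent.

Unemployment rate ≈ 8.76%; labor force participation rate ≈ 50.58%.

Employed = 4.13 + 102.88 = 107.01 million (anyone who worked, including part-time for economic reasons, counts as employed).
Unemployed = 1.16 + 9.11 = 10.27 million (jobless and actively searching, or on temporary layoff).
Labor force = 107.01 + 10.27 = 117.28 million.
Not in labor force = 25.68 + 57.58 + 31.34 = 114.60 million (those not working and not actively searching are outside the labor force).
Civilian working-age population = 117.28 + 114.60 = 231.88 million.
Unemployment rate = 10.27 / 117.28 = 8.76%.
Labor force participation rate = 117.28 / 231.88 = 50.58%.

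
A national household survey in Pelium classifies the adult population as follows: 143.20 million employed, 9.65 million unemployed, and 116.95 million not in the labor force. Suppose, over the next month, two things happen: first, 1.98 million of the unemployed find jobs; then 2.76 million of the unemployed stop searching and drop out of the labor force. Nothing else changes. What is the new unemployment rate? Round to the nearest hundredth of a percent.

New unemployment rate ≈ 3.27%.

Initially, labor force = 143.20 + 9.65 = 152.85 million, so u = 9.65/152.85 = 6.31%.
After the first change, unemployed falls and employed rises by 1.98; labor force unchanged → E = 145.18, U = 7.67, labor force = 152.85 million.
After the second change, unemployed and labor force both fall by 2.76 → E = 145.18, U = 4.91, labor force = 150.09 million.
New unemployment rate = 4.91 / 150.09 = 3.27%.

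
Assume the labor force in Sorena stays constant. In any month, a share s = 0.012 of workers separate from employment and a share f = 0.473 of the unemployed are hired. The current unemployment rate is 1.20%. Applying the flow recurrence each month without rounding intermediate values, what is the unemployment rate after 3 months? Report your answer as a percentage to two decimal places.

With a fixed labor force, u_{t+1} = u_t + s·(1−u_t) − f·u_t = u_t·(1−s−f) + s.
Here 1−s−f = 0.515 and s = 0.012.
u_1 = 0.012000 × 0.515 + 0.012 = 0.018180.
u_2 = 0.018180 × 0.515 + 0.012 = 0.021363.
u_3 = 0.021363 × 0.515 + 0.012 = 0.023002.

Unemployment rate after three months ≈ 2.30%.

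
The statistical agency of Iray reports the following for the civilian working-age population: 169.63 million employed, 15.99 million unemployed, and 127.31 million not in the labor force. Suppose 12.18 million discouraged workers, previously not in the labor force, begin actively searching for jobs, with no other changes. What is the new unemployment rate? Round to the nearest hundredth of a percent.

Initially, labor force = 169.63 + 15.99 = 185.62 million, so u = 15.99/185.62 = 8.61%.
After the change, unemployed and labor force both rise by 12.18 → E = 169.63, U = 28.17, labor force = 197.80 million.
New unemployment rate = 28.17 / 197.80 = 14.24%.

New unemployment rate ≈ 14.24%.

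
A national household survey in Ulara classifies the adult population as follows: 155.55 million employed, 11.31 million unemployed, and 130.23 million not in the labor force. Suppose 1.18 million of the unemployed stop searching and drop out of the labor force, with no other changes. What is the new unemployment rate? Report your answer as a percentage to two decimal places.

New unemployment rate ≈ 6.11%.

Initially, labor force = 155.55 + 11.31 = 166.86 million, so u = 11.31/166.86 = 6.78%.
After the change, unemployed and labor force both fall by 1.18 → E = 155.55, U = 10.13, labor force = 165.68 million.
New unemployment rate = 10.13 / 165.68 = 6.11%.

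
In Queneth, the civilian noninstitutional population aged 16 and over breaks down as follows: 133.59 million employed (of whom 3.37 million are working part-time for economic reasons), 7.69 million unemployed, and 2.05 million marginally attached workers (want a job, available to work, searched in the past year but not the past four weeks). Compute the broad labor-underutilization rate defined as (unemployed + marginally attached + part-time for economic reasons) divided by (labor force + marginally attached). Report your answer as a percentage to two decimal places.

Broad underutilization rate ≈ 9.15%.

Labor force = 133.59 + 7.69 = 141.28 million.
Numerator = 7.69 + 2.05 + 3.37 = 13.11 million.
Denominator = 141.28 + 2.05 = 143.33 million.
Broad rate = 13.11 / 143.33 = 9.15%.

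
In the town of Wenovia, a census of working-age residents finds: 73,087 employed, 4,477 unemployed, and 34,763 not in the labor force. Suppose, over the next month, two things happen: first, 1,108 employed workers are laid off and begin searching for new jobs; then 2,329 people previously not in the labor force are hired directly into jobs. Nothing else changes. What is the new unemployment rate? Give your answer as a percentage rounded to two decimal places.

New unemployment rate ≈ 6.99%.

Initially, labor force = 73,087 + 4,477 = 77,564, so u = 4,477/77,564 = 5.77%.
After the first change, employed falls and unemployed rises by 1,108; labor force unchanged → E = 71,979, U = 5,585, labor force = 77,564.
After the second change, employed and labor force both rise by 2,329; unemployed unchanged → E = 74,308, U = 5,585, labor force = 79,893.
New unemployment rate = 5,585 / 79,893 = 6.99%.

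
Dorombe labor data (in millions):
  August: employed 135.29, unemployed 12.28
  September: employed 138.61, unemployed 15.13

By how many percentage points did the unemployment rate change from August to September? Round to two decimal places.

The unemployment rate changed by +1.52 percentage points.

August: labor force = 135.29 + 12.28 = 147.57; u = 12.28/147.57 = 8.32%.
September: labor force = 138.61 + 15.13 = 153.74; u = 15.13/153.74 = 9.84%.
Change = 9.84% − 8.32% = +1.52 pp.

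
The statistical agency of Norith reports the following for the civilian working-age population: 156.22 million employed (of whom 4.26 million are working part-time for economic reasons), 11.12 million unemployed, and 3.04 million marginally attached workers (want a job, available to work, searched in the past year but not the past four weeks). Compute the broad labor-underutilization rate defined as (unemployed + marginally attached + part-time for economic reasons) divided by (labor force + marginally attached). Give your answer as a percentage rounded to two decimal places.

Broad underutilization rate ≈ 10.81%.

Labor force = 156.22 + 11.12 = 167.34 million.
Numerator = 11.12 + 3.04 + 4.26 = 18.42 million.
Denominator = 167.34 + 3.04 = 170.38 million.
Broad rate = 18.42 / 170.38 = 10.81%.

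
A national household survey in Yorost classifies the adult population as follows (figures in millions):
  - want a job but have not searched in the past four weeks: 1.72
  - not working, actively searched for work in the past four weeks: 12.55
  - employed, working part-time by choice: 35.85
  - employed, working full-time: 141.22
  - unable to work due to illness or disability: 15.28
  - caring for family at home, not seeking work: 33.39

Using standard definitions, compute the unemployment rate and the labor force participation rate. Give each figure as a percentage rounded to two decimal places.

Employed = 35.85 + 141.22 = 177.07 million.
Unemployed = 12.55 million.
Labor force = 177.07 + 12.55 = 189.62 million.
Not in labor force = 1.72 + 15.28 + 33.39 = 50.39 million (those not working and not actively searching are outside the labor force — including those who want a job but have given up searching).
Civilian working-age population = 189.62 + 50.39 = 240.01 million.
Unemployment rate = 12.55 / 189.62 = 6.62%.
Labor force participation rate = 189.62 / 240.01 = 79.01%.

Unemployment rate ≈ 6.62%; labor force participation rate ≈ 79.01%.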